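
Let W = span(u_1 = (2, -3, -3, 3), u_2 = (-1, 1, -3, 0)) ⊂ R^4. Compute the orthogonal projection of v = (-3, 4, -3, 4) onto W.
proj_W(v) = (-42/25, 577/325, -2470629*2**(13/71)*3**(47/71)*5**(27/71)*7**(66/71)/15625000, -93/325)

Set up U = [u_1 | ... | u_2] ∈ R^(4×2). The projector onto W = col(U) is P = U (U^T U)^(-1) U^T.
Compute U^T U =
  [31, 4]
  [4, 11],
and U^T v = (3, 16).
Solve U^T U · c = U^T v for the coefficients: c = (-31/325, 484/325). The projection is proj_W(v) = U c.
Check: (v - proj_W(v)) · u_1 = 0  (should be 0).
Check: (v - proj_W(v)) · u_2 = 0  (should be 0).
Result: proj_W(v) = (-42/25, 577/325, -2470629*2**(13/71)*3**(47/71)*5**(27/71)*7**(66/71)/15625000, -93/325).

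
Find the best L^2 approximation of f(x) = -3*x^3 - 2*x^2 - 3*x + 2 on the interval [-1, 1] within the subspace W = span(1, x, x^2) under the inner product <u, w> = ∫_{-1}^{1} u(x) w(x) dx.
g(x) = -2*x^2 - 24*x/5 + 2

The best approximation g ∈ W is the orthogonal projection of f onto W. Writing g = a_0 + a_1 x + a_2 x^2, the coefficients solve the normal equations G · a = b where
  G_{ij} = <φ_i, φ_j> and b_i = <f, φ_i>, with φ_0 = 1, φ_1 = x, φ_2 = x^2.
G =
  [2, 0, 2/3]
  [0, 2/3, 0]
  [2/3, 0, 2/5],
b = (8/3, -16/5, 8/15).
Solving gives a_0 = 2, a_1 = -24/5, a_2 = -2, so
  g(x) = -2*x^2 - 24*x/5 + 2.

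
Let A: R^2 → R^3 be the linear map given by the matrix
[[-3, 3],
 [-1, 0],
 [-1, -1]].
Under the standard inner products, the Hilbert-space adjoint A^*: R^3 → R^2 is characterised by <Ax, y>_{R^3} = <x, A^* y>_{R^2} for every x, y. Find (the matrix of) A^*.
A^* = A^T =
[[-3, -1, -1],
 [3, 0, -1]]

For real matrices with standard dot products, the defining identity <Ax, y> = <x, A^* y> gives (Ax)^T y = x^T (A^*) y, i.e. x^T A^T y = x^T (A^*) y. Since this holds for all x, y, we must have A^* = A^T. Therefore
A^* =
[[-3, -1, -1],
 [3, 0, -1]].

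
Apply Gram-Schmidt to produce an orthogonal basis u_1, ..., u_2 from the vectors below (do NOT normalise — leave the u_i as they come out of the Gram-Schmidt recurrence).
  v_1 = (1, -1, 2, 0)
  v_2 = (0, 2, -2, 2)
Orthogonal basis:
  u_1 = (1, -1, 2, 0)
  u_2 = (1, 1, 0, 2)

Apply the Gram-Schmidt recurrence
  u_1 = v_1
  u_i = v_i − Σ_{j<i} ((v_i · u_j) / (u_j · u_j)) · u_j.

Step by step this gives:
  u_1 = (1, -1, 2, 0)
  u_2 = (1, 1, 0, 2)

Orthogonality check:
  u_2 · u_1 = 0 (should be 0)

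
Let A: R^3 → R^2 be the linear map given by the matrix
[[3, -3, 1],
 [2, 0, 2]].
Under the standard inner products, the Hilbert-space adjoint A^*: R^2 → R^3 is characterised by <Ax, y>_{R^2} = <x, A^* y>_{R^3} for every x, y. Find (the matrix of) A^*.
A^* = A^T =
[[3, 2],
 [-3, 0],
 [1, 2]]

For real matrices with standard dot products, the defining identity <Ax, y> = <x, A^* y> gives (Ax)^T y = x^T (A^*) y, i.e. x^T A^T y = x^T (A^*) y. Since this holds for all x, y, we must have A^* = A^T. Therefore
A^* =
[[3, 2],
 [-3, 0],
 [1, 2]].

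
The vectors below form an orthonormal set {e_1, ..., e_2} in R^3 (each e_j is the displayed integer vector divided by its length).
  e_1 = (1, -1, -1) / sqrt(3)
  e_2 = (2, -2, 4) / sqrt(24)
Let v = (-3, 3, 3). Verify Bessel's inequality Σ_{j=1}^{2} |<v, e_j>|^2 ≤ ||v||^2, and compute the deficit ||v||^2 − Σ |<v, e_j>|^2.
Σ |<v, e_j>|^2 = 27; ||v||^2 = 27; deficit = 0

Write each e_j = u_j / sqrt(<u_j, u_j>) where u_j is the displayed integer vector. Then <v, e_j> = <v, u_j> / sqrt(<u_j, u_j>), so |<v, e_j>|^2 = <v, u_j>^2 / <u_j, u_j>.
Coefficients: <v, e_1> = -9/sqrt(3), <v, e_2> = 0/sqrt(24).
Square and sum: Σ |<v, e_j>|^2 = 27.
Compute ||v||^2 = v·v = 27.
Deficit = 27 − 27 = 0 ≥ 0, confirming Bessel's inequality. (The deficit equals ||v − Σ <v,e_j> e_j||^2, the squared distance from v to span{e_j}.)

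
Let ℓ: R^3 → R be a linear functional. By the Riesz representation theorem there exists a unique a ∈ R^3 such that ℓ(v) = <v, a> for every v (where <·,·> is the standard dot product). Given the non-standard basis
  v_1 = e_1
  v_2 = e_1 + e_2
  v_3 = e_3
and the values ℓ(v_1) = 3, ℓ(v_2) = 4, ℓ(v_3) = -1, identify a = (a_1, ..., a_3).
a = (3, 1, -1)

Write a = (a_1, ..., a_3) in the standard basis. For each basis vector v_i, ℓ(v_i) = <v_i, a> is a linear equation in the a_j's. Collect the n equations into a matrix system V a = ℓ, where row i of V is v_i (expressed in the standard basis). Since V is invertible (lower-triangular with 1s on the diagonal, up to permutation), solve by back-substitution:
  V =
[[1, 0, 0],
 [1, 1, 0],
 [0, 0, 1]]
  V a = (3, 4, -1)
Solving gives a = (3, 1, -1).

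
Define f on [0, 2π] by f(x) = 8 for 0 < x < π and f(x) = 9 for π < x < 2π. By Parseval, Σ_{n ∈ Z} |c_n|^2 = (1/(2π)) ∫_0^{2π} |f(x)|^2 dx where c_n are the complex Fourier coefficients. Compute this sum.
Σ |c_n|^2 = 145/2

Parseval equates the L^2 energy of f (normalised by 1/(2π)) with the ℓ^2 sum of its Fourier coefficients: (1/(2π)) ∫_0^{2π} |f|^2 = Σ |c_n|^2.
Compute the left side: (1/(2π)) [∫_0^π 8^2 dx + ∫_π^{2π} 9^2 dx] = (1/(2π)) · (64π + 81π) = (64 + 81)/2 = 145/2.
So Σ_{n ∈ Z} |c_n|^2 = 145/2.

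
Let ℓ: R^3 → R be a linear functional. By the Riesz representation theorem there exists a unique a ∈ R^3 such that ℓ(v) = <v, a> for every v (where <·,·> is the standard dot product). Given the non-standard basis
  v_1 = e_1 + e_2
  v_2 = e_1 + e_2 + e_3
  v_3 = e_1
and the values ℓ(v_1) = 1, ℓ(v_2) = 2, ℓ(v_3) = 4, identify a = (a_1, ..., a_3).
a = (4, -3, 1)

Write a = (a_1, ..., a_3) in the standard basis. For each basis vector v_i, ℓ(v_i) = <v_i, a> is a linear equation in the a_j's. Collect the n equations into a matrix system V a = ℓ, where row i of V is v_i (expressed in the standard basis). Since V is invertible (lower-triangular with 1s on the diagonal, up to permutation), solve by back-substitution:
  V =
[[1, 1, 0],
 [1, 1, 1],
 [1, 0, 0]]
  V a = (1, 2, 4)
Solving gives a = (4, -3, 1).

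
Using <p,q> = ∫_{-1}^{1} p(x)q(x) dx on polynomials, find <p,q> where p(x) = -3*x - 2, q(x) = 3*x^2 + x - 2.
<p,q> = 2

Expand the product: p(x)·q(x) = -9*x^3 - 9*x^2 + 4*x + 4.
∫_{-1}^{1} of each monomial x^k gives [2/(k+1) if k even, 0 if k odd]. Integrating term-by-term (or equivalently evaluating the antiderivative F(x) = -9*x^4/4 - 3*x^3 + 2*x^2 + 4*x at the endpoints):
  F(1) − F(−1) = 3/4 − (-5/4) = 2.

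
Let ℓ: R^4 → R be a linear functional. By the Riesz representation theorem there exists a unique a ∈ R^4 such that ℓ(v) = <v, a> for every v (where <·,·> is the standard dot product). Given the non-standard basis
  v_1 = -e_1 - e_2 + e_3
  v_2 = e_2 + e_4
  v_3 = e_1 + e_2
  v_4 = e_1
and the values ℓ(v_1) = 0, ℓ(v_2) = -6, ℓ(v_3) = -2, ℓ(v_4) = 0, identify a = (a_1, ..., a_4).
a = (0, -2, -2, -4)

Write a = (a_1, ..., a_4) in the standard basis. For each basis vector v_i, ℓ(v_i) = <v_i, a> is a linear equation in the a_j's. Collect the n equations into a matrix system V a = ℓ, where row i of V is v_i (expressed in the standard basis). Since V is invertible (lower-triangular with 1s on the diagonal, up to permutation), solve by back-substitution:
  V =
[[-1, -1, 1, 0],
 [0, 1, 0, 1],
 [1, 1, 0, 0],
 [1, 0, 0, 0]]
  V a = (0, -6, -2, 0)
Solving gives a = (0, -2, -2, -4).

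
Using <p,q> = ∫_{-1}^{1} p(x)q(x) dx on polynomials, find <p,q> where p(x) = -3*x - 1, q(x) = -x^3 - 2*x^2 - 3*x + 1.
<p,q> = 98/15

Expand the product: p(x)·q(x) = 3*x^4 + 7*x^3 + 11*x^2 - 1.
∫_{-1}^{1} of each monomial x^k gives [2/(k+1) if k even, 0 if k odd]. Integrating term-by-term (or equivalently evaluating the antiderivative F(x) = 3*x^5/5 + 7*x^4/4 + 11*x^3/3 - x at the endpoints):
  F(1) − F(−1) = 301/60 − (-91/60) = 98/15.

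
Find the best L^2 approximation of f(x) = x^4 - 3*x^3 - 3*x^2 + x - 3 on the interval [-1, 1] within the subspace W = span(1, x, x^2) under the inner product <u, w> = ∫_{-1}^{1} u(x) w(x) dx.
g(x) = -15*x^2/7 - 4*x/5 - 108/35

The best approximation g ∈ W is the orthogonal projection of f onto W. Writing g = a_0 + a_1 x + a_2 x^2, the coefficients solve the normal equations G · a = b where
  G_{ij} = <φ_i, φ_j> and b_i = <f, φ_i>, with φ_0 = 1, φ_1 = x, φ_2 = x^2.
G =
  [2, 0, 2/3]
  [0, 2/3, 0]
  [2/3, 0, 2/5],
b = (-38/5, -8/15, -102/35).
Solving gives a_0 = -108/35, a_1 = -4/5, a_2 = -15/7, so
  g(x) = -15*x^2/7 - 4*x/5 - 108/35.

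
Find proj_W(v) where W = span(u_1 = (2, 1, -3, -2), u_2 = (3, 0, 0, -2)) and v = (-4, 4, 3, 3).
proj_W(v) = (-4, -1/2, 3/2, 3)

Set up U = [u_1 | ... | u_2] ∈ R^(4×2). The projector onto W = col(U) is P = U (U^T U)^(-1) U^T.
Compute U^T U =
  [18, 10]
  [10, 13],
and U^T v = (-19, -18).
Solve U^T U · c = U^T v for the coefficients: c = (-1/2, -1). The projection is proj_W(v) = U c.
Check: (v - proj_W(v)) · u_1 = 0  (should be 0).
Check: (v - proj_W(v)) · u_2 = 0  (should be 0).
Result: proj_W(v) = (-4, -1/2, 3/2, 3).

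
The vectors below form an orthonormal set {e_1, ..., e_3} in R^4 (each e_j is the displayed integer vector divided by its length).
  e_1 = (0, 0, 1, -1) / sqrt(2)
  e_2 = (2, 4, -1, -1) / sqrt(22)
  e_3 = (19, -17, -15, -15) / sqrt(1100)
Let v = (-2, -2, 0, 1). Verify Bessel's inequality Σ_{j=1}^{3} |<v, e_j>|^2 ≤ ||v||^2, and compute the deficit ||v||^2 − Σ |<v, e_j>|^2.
Σ |<v, e_j>|^2 = 851/100; ||v||^2 = 9; deficit = 49/100

Write each e_j = u_j / sqrt(<u_j, u_j>) where u_j is the displayed integer vector. Then <v, e_j> = <v, u_j> / sqrt(<u_j, u_j>), so |<v, e_j>|^2 = <v, u_j>^2 / <u_j, u_j>.
Coefficients: <v, e_1> = -1/sqrt(2), <v, e_2> = -13/sqrt(22), <v, e_3> = -19/sqrt(1100).
Square and sum: Σ |<v, e_j>|^2 = 851/100.
Compute ||v||^2 = v·v = 9.
Deficit = 9 − 851/100 = 49/100 ≥ 0, confirming Bessel's inequality. (The deficit equals ||v − Σ <v,e_j> e_j||^2, the squared distance from v to span{e_j}.)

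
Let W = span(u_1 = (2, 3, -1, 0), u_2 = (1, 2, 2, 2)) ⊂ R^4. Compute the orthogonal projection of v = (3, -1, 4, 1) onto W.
proj_W(v) = (1/73, 83/146, 399/146, 160/73)

Set up U = [u_1 | ... | u_2] ∈ R^(4×2). The projector onto W = col(U) is P = U (U^T U)^(-1) U^T.
Compute U^T U =
  [14, 6]
  [6, 13],
and U^T v = (-1, 11).
Solve U^T U · c = U^T v for the coefficients: c = (-79/146, 80/73). The projection is proj_W(v) = U c.
Check: (v - proj_W(v)) · u_1 = 0  (should be 0).
Check: (v - proj_W(v)) · u_2 = 0  (should be 0).
Result: proj_W(v) = (1/73, 83/146, 399/146, 160/73).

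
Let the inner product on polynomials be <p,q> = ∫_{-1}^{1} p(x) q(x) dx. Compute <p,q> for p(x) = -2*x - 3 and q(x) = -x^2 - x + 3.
<p,q> = -44/3

Expand the product: p(x)·q(x) = 2*x^3 + 5*x^2 - 3*x - 9.
∫_{-1}^{1} of each monomial x^k gives [2/(k+1) if k even, 0 if k odd]. Integrating term-by-term (or equivalently evaluating the antiderivative F(x) = x^4/2 + 5*x^3/3 - 3*x^2/2 - 9*x at the endpoints):
  F(1) − F(−1) = -25/3 − (19/3) = -44/3.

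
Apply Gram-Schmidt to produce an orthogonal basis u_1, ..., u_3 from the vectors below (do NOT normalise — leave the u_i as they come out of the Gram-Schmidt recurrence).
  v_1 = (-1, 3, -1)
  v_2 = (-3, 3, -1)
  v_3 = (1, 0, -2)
Orthogonal basis:
  u_1 = (-1, 3, -1)
  u_2 = (-20/11, -6/11, 2/11)
  u_3 = (0, -3/5, -9/5)

Apply the Gram-Schmidt recurrence
  u_1 = v_1
  u_i = v_i − Σ_{j<i} ((v_i · u_j) / (u_j · u_j)) · u_j.

Step by step this gives:
  u_1 = (-1, 3, -1)
  u_2 = (-20/11, -6/11, 2/11)
  u_3 = (0, -3/5, -9/5)

Orthogonality check:
  u_2 · u_1 = 0 (should be 0)
  u_3 · u_1 = 0 (should be 0)
  u_3 · u_2 = 0 (should be 0)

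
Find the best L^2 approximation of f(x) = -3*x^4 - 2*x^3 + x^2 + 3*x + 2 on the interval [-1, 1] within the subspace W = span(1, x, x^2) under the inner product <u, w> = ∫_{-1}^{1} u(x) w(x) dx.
g(x) = -11*x^2/7 + 9*x/5 + 79/35

The best approximation g ∈ W is the orthogonal projection of f onto W. Writing g = a_0 + a_1 x + a_2 x^2, the coefficients solve the normal equations G · a = b where
  G_{ij} = <φ_i, φ_j> and b_i = <f, φ_i>, with φ_0 = 1, φ_1 = x, φ_2 = x^2.
G =
  [2, 0, 2/3]
  [0, 2/3, 0]
  [2/3, 0, 2/5],
b = (52/15, 6/5, 92/105).
Solving gives a_0 = 79/35, a_1 = 9/5, a_2 = -11/7, so
  g(x) = -11*x^2/7 + 9*x/5 + 79/35.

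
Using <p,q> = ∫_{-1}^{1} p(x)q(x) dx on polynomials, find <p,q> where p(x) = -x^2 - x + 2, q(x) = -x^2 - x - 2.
<p,q> = -104/15

Expand the product: p(x)·q(x) = x^4 + 2*x^3 + x^2 - 4.
∫_{-1}^{1} of each monomial x^k gives [2/(k+1) if k even, 0 if k odd]. Integrating term-by-term (or equivalently evaluating the antiderivative F(x) = x^5/5 + x^4/2 + x^3/3 - 4*x at the endpoints):
  F(1) − F(−1) = -89/30 − (119/30) = -104/15.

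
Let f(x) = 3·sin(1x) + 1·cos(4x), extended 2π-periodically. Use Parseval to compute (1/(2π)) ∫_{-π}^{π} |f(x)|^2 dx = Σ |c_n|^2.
Σ |c_n|^2 = 5

Expand |f|^2 and use orthogonality of {sin(nx), cos(mx)} on [-π, π]:
  ∫_{-π}^{π} sin(nx)^2 dx = π, ∫ cos(mx)^2 dx = π, and cross terms integrate to 0.
So ∫_{-π}^{π} f(x)^2 dx = 3^2 · π + 1^2 · π = (9 + 1)π.
Divide by 2π: (9 + 1)/2 = 5.
By Parseval, this equals Σ |c_n|^2.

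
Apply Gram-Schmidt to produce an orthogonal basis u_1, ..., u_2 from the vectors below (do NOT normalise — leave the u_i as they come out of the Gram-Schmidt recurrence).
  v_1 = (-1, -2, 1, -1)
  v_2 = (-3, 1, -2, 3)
Orthogonal basis:
  u_1 = (-1, -2, 1, -1)
  u_2 = (-25/7, -1/7, -10/7, 17/7)

Apply the Gram-Schmidt recurrence
  u_1 = v_1
  u_i = v_i − Σ_{j<i} ((v_i · u_j) / (u_j · u_j)) · u_j.

Step by step this gives:
  u_1 = (-1, -2, 1, -1)
  u_2 = (-25/7, -1/7, -10/7, 17/7)

Orthogonality check:
  u_2 · u_1 = 0 (should be 0)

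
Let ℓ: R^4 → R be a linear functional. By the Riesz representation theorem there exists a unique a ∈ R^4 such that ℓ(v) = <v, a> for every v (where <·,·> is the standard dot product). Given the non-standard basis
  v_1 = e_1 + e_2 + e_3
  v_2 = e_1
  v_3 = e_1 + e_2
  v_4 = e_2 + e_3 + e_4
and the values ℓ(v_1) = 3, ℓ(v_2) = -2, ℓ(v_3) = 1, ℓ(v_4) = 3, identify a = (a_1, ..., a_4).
a = (-2, 3, 2, -2)

Write a = (a_1, ..., a_4) in the standard basis. For each basis vector v_i, ℓ(v_i) = <v_i, a> is a linear equation in the a_j's. Collect the n equations into a matrix system V a = ℓ, where row i of V is v_i (expressed in the standard basis). Since V is invertible (lower-triangular with 1s on the diagonal, up to permutation), solve by back-substitution:
  V =
[[1, 1, 1, 0],
 [1, 0, 0, 0],
 [1, 1, 0, 0],
 [0, 1, 1, 1]]
  V a = (3, -2, 1, 3)
Solving gives a = (-2, 3, 2, -2).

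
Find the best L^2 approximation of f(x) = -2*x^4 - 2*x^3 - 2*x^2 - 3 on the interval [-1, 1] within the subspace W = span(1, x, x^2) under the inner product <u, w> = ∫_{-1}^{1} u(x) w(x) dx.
g(x) = -26*x^2/7 - 6*x/5 - 99/35

The best approximation g ∈ W is the orthogonal projection of f onto W. Writing g = a_0 + a_1 x + a_2 x^2, the coefficients solve the normal equations G · a = b where
  G_{ij} = <φ_i, φ_j> and b_i = <f, φ_i>, with φ_0 = 1, φ_1 = x, φ_2 = x^2.
G =
  [2, 0, 2/3]
  [0, 2/3, 0]
  [2/3, 0, 2/5],
b = (-122/15, -4/5, -118/35).
Solving gives a_0 = -99/35, a_1 = -6/5, a_2 = -26/7, so
  g(x) = -26*x^2/7 - 6*x/5 - 99/35.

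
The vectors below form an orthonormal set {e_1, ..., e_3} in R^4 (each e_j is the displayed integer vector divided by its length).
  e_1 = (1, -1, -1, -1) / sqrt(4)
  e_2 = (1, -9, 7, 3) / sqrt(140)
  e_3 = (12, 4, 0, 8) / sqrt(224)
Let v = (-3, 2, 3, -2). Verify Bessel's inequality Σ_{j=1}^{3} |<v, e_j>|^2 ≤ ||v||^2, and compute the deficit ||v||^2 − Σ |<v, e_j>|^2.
Σ |<v, e_j>|^2 = 179/10; ||v||^2 = 26; deficit = 81/10

Write each e_j = u_j / sqrt(<u_j, u_j>) where u_j is the displayed integer vector. Then <v, e_j> = <v, u_j> / sqrt(<u_j, u_j>), so |<v, e_j>|^2 = <v, u_j>^2 / <u_j, u_j>.
Coefficients: <v, e_1> = -6/sqrt(4), <v, e_2> = -6/sqrt(140), <v, e_3> = -44/sqrt(224).
Square and sum: Σ |<v, e_j>|^2 = 179/10.
Compute ||v||^2 = v·v = 26.
Deficit = 26 − 179/10 = 81/10 ≥ 0, confirming Bessel's inequality. (The deficit equals ||v − Σ <v,e_j> e_j||^2, the squared distance from v to span{e_j}.)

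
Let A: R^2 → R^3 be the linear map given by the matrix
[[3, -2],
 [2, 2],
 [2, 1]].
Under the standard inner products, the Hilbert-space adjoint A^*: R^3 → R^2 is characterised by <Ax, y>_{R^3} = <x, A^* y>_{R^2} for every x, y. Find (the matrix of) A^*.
A^* = A^T =
[[3, 2, 2],
 [-2, 2, 1]]

For real matrices with standard dot products, the defining identity <Ax, y> = <x, A^* y> gives (Ax)^T y = x^T (A^*) y, i.e. x^T A^T y = x^T (A^*) y. Since this holds for all x, y, we must have A^* = A^T. Therefore
A^* =
[[3, 2, 2],
 [-2, 2, 1]].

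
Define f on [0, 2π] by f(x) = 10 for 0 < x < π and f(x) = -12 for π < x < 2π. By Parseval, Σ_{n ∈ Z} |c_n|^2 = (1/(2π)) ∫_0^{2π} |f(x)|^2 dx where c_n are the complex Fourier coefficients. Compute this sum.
Σ |c_n|^2 = 122

Parseval equates the L^2 energy of f (normalised by 1/(2π)) with the ℓ^2 sum of its Fourier coefficients: (1/(2π)) ∫_0^{2π} |f|^2 = Σ |c_n|^2.
Compute the left side: (1/(2π)) [∫_0^π 10^2 dx + ∫_π^{2π} (-12)^2 dx] = (1/(2π)) · (100π + 144π) = (100 + 144)/2 = 122.
So Σ_{n ∈ Z} |c_n|^2 = 122.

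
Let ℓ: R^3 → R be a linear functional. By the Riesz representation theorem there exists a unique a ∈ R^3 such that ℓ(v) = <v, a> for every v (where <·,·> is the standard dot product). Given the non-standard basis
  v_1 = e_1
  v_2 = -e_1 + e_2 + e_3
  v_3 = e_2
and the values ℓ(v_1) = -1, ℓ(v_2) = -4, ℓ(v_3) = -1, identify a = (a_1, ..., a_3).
a = (-1, -1, -4)

Write a = (a_1, ..., a_3) in the standard basis. For each basis vector v_i, ℓ(v_i) = <v_i, a> is a linear equation in the a_j's. Collect the n equations into a matrix system V a = ℓ, where row i of V is v_i (expressed in the standard basis). Since V is invertible (lower-triangular with 1s on the diagonal, up to permutation), solve by back-substitution:
  V =
[[1, 0, 0],
 [-1, 1, 1],
 [0, 1, 0]]
  V a = (-1, -4, -1)
Solving gives a = (-1, -1, -4).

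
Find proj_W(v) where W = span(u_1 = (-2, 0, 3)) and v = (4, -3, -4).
proj_W(v) = (40/13, 0, -60/13)

Set up U = [u_1 | ... | u_1] ∈ R^(3×1). The projector onto W = col(U) is P = U (U^T U)^(-1) U^T.
Compute U^T U =
  [13],
and U^T v = (-20).
Solve U^T U · c = U^T v for the coefficients: c = (-20/13). The projection is proj_W(v) = U c.
Check: (v - proj_W(v)) · u_1 = 0  (should be 0).
Result: proj_W(v) = (40/13, 0, -60/13).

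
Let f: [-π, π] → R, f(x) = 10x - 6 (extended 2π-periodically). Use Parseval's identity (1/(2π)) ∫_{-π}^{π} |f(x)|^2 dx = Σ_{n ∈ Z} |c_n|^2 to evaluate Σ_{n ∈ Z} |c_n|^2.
Σ |c_n|^2 = 100π^2/3 + 36

Expand and integrate term by term over [-π, π]:
  ∫ (10x)^2 dx = 100·(2π^3/3); ∫ 2·10·(-6)·x dx = 0 (odd integrand); ∫ (-6)^2 dx = 36·2π.
So (1/(2π)) ∫_{-π}^{π} (10x - 6)^2 dx = 100π^2/3 + 36 = 100π^2/3 + 36.
Parseval ⇒ Σ |c_n|^2 = 100π^2/3 + 36.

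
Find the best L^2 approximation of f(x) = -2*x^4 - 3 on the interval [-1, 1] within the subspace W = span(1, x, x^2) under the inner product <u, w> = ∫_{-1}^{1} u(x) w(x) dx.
g(x) = -12*x^2/7 - 99/35

The best approximation g ∈ W is the orthogonal projection of f onto W. Writing g = a_0 + a_1 x + a_2 x^2, the coefficients solve the normal equations G · a = b where
  G_{ij} = <φ_i, φ_j> and b_i = <f, φ_i>, with φ_0 = 1, φ_1 = x, φ_2 = x^2.
G =
  [2, 0, 2/3]
  [0, 2/3, 0]
  [2/3, 0, 2/5],
b = (-34/5, 0, -18/7).
Solving gives a_0 = -99/35, a_1 = 0, a_2 = -12/7, so
  g(x) = -12*x^2/7 - 99/35.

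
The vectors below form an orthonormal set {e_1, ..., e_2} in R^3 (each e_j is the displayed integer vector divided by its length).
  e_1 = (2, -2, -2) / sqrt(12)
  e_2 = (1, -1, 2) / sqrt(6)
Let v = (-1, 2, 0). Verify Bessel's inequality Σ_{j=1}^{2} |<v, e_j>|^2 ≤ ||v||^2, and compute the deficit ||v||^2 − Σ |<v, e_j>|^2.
Σ |<v, e_j>|^2 = 9/2; ||v||^2 = 5; deficit = 1/2

Write each e_j = u_j / sqrt(<u_j, u_j>) where u_j is the displayed integer vector. Then <v, e_j> = <v, u_j> / sqrt(<u_j, u_j>), so |<v, e_j>|^2 = <v, u_j>^2 / <u_j, u_j>.
Coefficients: <v, e_1> = -6/sqrt(12), <v, e_2> = -3/sqrt(6).
Square and sum: Σ |<v, e_j>|^2 = 9/2.
Compute ||v||^2 = v·v = 5.
Deficit = 5 − 9/2 = 1/2 ≥ 0, confirming Bessel's inequality. (The deficit equals ||v − Σ <v,e_j> e_j||^2, the squared distance from v to span{e_j}.)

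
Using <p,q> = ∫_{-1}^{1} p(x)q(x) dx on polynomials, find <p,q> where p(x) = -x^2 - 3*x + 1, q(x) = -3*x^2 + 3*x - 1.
<p,q> = -122/15

Expand the product: p(x)·q(x) = 3*x^4 + 6*x^3 - 11*x^2 + 6*x - 1.
∫_{-1}^{1} of each monomial x^k gives [2/(k+1) if k even, 0 if k odd]. Integrating term-by-term (or equivalently evaluating the antiderivative F(x) = 3*x^5/5 + 3*x^4/2 - 11*x^3/3 + 3*x^2 - x at the endpoints):
  F(1) − F(−1) = 13/30 − (257/30) = -122/15.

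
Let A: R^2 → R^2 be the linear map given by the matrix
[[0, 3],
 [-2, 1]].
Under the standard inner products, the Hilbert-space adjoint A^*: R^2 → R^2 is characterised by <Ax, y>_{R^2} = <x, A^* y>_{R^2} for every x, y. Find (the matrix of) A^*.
A^* = A^T =
[[0, -2],
 [3, 1]]

For real matrices with standard dot products, the defining identity <Ax, y> = <x, A^* y> gives (Ax)^T y = x^T (A^*) y, i.e. x^T A^T y = x^T (A^*) y. Since this holds for all x, y, we must have A^* = A^T. Therefore
A^* =
[[0, -2],
 [3, 1]].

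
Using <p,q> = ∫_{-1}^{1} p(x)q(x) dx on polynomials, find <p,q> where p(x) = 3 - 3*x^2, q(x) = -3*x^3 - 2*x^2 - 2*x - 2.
<p,q> = -48/5

Expand the product: p(x)·q(x) = 9*x^5 + 6*x^4 - 3*x^3 - 6*x - 6.
∫_{-1}^{1} of each monomial x^k gives [2/(k+1) if k even, 0 if k odd]. Integrating term-by-term (or equivalently evaluating the antiderivative F(x) = 3*x^6/2 + 6*x^5/5 - 3*x^4/4 - 3*x^2 - 6*x at the endpoints):
  F(1) − F(−1) = -141/20 − (51/20) = -48/5.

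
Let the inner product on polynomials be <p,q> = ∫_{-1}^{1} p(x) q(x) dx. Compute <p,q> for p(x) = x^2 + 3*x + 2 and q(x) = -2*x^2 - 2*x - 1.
<p,q> = -182/15

Expand the product: p(x)·q(x) = -2*x^4 - 8*x^3 - 11*x^2 - 7*x - 2.
∫_{-1}^{1} of each monomial x^k gives [2/(k+1) if k even, 0 if k odd]. Integrating term-by-term (or equivalently evaluating the antiderivative F(x) = -2*x^5/5 - 2*x^4 - 11*x^3/3 - 7*x^2/2 - 2*x at the endpoints):
  F(1) − F(−1) = -347/30 − (17/30) = -182/15.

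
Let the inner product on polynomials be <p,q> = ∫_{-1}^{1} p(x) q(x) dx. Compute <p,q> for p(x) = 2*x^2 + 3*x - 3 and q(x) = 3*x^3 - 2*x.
<p,q> = -2/5

Expand the product: p(x)·q(x) = 6*x^5 + 9*x^4 - 13*x^3 - 6*x^2 + 6*x.
∫_{-1}^{1} of each monomial x^k gives [2/(k+1) if k even, 0 if k odd]. Integrating term-by-term (or equivalently evaluating the antiderivative F(x) = x^6 + 9*x^5/5 - 13*x^4/4 - 2*x^3 + 3*x^2 at the endpoints):
  F(1) − F(−1) = 11/20 − (19/20) = -2/5.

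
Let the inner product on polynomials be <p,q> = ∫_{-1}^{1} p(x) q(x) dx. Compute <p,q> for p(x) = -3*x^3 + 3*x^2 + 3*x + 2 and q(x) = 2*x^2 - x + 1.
<p,q> = 154/15

Expand the product: p(x)·q(x) = -6*x^5 + 9*x^4 + 4*x^2 + x + 2.
∫_{-1}^{1} of each monomial x^k gives [2/(k+1) if k even, 0 if k odd]. Integrating term-by-term (or equivalently evaluating the antiderivative F(x) = -x^6 + 9*x^5/5 + 4*x^3/3 + x^2/2 + 2*x at the endpoints):
  F(1) − F(−1) = 139/30 − (-169/30) = 154/15.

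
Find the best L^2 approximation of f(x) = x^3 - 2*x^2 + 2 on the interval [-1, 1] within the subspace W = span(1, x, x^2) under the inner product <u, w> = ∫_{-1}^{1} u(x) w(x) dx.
g(x) = -2*x^2 + 3*x/5 + 2

The best approximation g ∈ W is the orthogonal projection of f onto W. Writing g = a_0 + a_1 x + a_2 x^2, the coefficients solve the normal equations G · a = b where
  G_{ij} = <φ_i, φ_j> and b_i = <f, φ_i>, with φ_0 = 1, φ_1 = x, φ_2 = x^2.
G =
  [2, 0, 2/3]
  [0, 2/3, 0]
  [2/3, 0, 2/5],
b = (8/3, 2/5, 8/15).
Solving gives a_0 = 2, a_1 = 3/5, a_2 = -2, so
  g(x) = -2*x^2 + 3*x/5 + 2.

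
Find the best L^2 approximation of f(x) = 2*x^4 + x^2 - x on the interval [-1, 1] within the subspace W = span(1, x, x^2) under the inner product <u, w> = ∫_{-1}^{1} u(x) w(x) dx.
g(x) = 19*x^2/7 - x - 6/35

The best approximation g ∈ W is the orthogonal projection of f onto W. Writing g = a_0 + a_1 x + a_2 x^2, the coefficients solve the normal equations G · a = b where
  G_{ij} = <φ_i, φ_j> and b_i = <f, φ_i>, with φ_0 = 1, φ_1 = x, φ_2 = x^2.
G =
  [2, 0, 2/3]
  [0, 2/3, 0]
  [2/3, 0, 2/5],
b = (22/15, -2/3, 34/35).
Solving gives a_0 = -6/35, a_1 = -1, a_2 = 19/7, so
  g(x) = 19*x^2/7 - x - 6/35.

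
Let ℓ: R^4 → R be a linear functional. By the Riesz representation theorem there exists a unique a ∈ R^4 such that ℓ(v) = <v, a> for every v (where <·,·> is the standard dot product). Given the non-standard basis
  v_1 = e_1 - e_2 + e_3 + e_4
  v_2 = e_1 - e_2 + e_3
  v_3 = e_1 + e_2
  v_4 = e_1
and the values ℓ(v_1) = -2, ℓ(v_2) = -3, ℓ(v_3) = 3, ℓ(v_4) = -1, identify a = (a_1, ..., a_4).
a = (-1, 4, 2, 1)

Write a = (a_1, ..., a_4) in the standard basis. For each basis vector v_i, ℓ(v_i) = <v_i, a> is a linear equation in the a_j's. Collect the n equations into a matrix system V a = ℓ, where row i of V is v_i (expressed in the standard basis). Since V is invertible (lower-triangular with 1s on the diagonal, up to permutation), solve by back-substitution:
  V =
[[1, -1, 1, 1],
 [1, -1, 1, 0],
 [1, 1, 0, 0],
 [1, 0, 0, 0]]
  V a = (-2, -3, 3, -1)
Solving gives a = (-1, 4, 2, 1).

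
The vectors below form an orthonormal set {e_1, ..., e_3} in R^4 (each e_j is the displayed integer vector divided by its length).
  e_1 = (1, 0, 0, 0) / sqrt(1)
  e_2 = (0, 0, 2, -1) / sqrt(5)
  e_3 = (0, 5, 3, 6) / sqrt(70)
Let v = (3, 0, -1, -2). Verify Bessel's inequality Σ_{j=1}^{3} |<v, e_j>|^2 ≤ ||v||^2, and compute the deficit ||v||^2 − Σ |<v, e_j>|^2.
Σ |<v, e_j>|^2 = 171/14; ||v||^2 = 14; deficit = 25/14

Write each e_j = u_j / sqrt(<u_j, u_j>) where u_j is the displayed integer vector. Then <v, e_j> = <v, u_j> / sqrt(<u_j, u_j>), so |<v, e_j>|^2 = <v, u_j>^2 / <u_j, u_j>.
Coefficients: <v, e_1> = 3/sqrt(1), <v, e_2> = 0/sqrt(5), <v, e_3> = -15/sqrt(70).
Square and sum: Σ |<v, e_j>|^2 = 171/14.
Compute ||v||^2 = v·v = 14.
Deficit = 14 − 171/14 = 25/14 ≥ 0, confirming Bessel's inequality. (The deficit equals ||v − Σ <v,e_j> e_j||^2, the squared distance from v to span{e_j}.)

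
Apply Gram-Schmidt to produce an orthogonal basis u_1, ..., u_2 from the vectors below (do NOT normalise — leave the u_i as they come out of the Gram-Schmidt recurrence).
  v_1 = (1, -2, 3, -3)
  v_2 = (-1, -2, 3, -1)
Orthogonal basis:
  u_1 = (1, -2, 3, -3)
  u_2 = (-38/23, -16/23, 24/23, 22/23)

Apply the Gram-Schmidt recurrence
  u_1 = v_1
  u_i = v_i − Σ_{j<i} ((v_i · u_j) / (u_j · u_j)) · u_j.

Step by step this gives:
  u_1 = (1, -2, 3, -3)
  u_2 = (-38/23, -16/23, 24/23, 22/23)

Orthogonality check:
  u_2 · u_1 = 0 (should be 0)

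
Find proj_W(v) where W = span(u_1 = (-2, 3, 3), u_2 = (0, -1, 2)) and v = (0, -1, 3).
proj_W(v) = (-18/101, -109/101, 299/101)

Set up U = [u_1 | ... | u_2] ∈ R^(3×2). The projector onto W = col(U) is P = U (U^T U)^(-1) U^T.
Compute U^T U =
  [22, 3]
  [3, 5],
and U^T v = (6, 7).
Solve U^T U · c = U^T v for the coefficients: c = (9/101, 136/101). The projection is proj_W(v) = U c.
Check: (v - proj_W(v)) · u_1 = 0  (should be 0).
Check: (v - proj_W(v)) · u_2 = 0  (should be 0).
Result: proj_W(v) = (-18/101, -109/101, 299/101).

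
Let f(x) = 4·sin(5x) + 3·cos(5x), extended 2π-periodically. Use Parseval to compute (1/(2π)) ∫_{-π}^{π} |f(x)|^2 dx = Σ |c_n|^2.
Σ |c_n|^2 = 25/2

Expand |f|^2 and use orthogonality of {sin(nx), cos(mx)} on [-π, π]:
  ∫_{-π}^{π} sin(nx)^2 dx = π, ∫ cos(mx)^2 dx = π, and cross terms integrate to 0.
So ∫_{-π}^{π} f(x)^2 dx = 4^2 · π + 3^2 · π = (16 + 9)π.
Divide by 2π: (16 + 9)/2 = 25/2.
By Parseval, this equals Σ |c_n|^2.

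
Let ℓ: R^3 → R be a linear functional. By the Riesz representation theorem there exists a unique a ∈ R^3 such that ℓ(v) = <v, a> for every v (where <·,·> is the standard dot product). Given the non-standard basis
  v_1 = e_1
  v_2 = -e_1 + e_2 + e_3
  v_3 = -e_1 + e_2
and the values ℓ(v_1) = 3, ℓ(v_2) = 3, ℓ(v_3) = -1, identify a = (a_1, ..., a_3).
a = (3, 2, 4)

Write a = (a_1, ..., a_3) in the standard basis. For each basis vector v_i, ℓ(v_i) = <v_i, a> is a linear equation in the a_j's. Collect the n equations into a matrix system V a = ℓ, where row i of V is v_i (expressed in the standard basis). Since V is invertible (lower-triangular with 1s on the diagonal, up to permutation), solve by back-substitution:
  V =
[[1, 0, 0],
 [-1, 1, 1],
 [-1, 1, 0]]
  V a = (3, 3, -1)
Solving gives a = (3, 2, 4).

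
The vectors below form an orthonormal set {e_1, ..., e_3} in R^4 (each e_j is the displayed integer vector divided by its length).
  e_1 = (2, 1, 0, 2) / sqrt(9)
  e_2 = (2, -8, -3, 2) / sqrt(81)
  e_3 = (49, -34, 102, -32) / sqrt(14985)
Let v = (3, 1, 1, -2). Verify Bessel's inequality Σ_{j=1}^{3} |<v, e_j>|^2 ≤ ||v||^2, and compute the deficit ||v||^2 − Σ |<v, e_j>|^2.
Σ |<v, e_j>|^2 = 1331/185; ||v||^2 = 15; deficit = 1444/185

Write each e_j = u_j / sqrt(<u_j, u_j>) where u_j is the displayed integer vector. Then <v, e_j> = <v, u_j> / sqrt(<u_j, u_j>), so |<v, e_j>|^2 = <v, u_j>^2 / <u_j, u_j>.
Coefficients: <v, e_1> = 3/sqrt(9), <v, e_2> = -9/sqrt(81), <v, e_3> = 279/sqrt(14985).
Square and sum: Σ |<v, e_j>|^2 = 1331/185.
Compute ||v||^2 = v·v = 15.
Deficit = 15 − 1331/185 = 1444/185 ≥ 0, confirming Bessel's inequality. (The deficit equals ||v − Σ <v,e_j> e_j||^2, the squared distance from v to span{e_j}.)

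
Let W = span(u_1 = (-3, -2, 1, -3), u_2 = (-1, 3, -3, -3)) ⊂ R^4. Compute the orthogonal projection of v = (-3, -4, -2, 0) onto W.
proj_W(v) = (-1173/635, -240/127, 771/635, -189/127)

Set up U = [u_1 | ... | u_2] ∈ R^(4×2). The projector onto W = col(U) is P = U (U^T U)^(-1) U^T.
Compute U^T U =
  [23, 3]
  [3, 28],
and U^T v = (15, -3).
Solve U^T U · c = U^T v for the coefficients: c = (429/635, -114/635). The projection is proj_W(v) = U c.
Check: (v - proj_W(v)) · u_1 = 0  (should be 0).
Check: (v - proj_W(v)) · u_2 = 0  (should be 0).
Result: proj_W(v) = (-1173/635, -240/127, 771/635, -189/127).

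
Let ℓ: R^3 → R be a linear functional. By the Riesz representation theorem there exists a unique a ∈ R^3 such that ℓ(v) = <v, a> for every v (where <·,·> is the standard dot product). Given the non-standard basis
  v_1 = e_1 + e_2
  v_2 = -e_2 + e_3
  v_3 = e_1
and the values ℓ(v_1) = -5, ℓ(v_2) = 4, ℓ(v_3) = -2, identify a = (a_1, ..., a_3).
a = (-2, -3, 1)

Write a = (a_1, ..., a_3) in the standard basis. For each basis vector v_i, ℓ(v_i) = <v_i, a> is a linear equation in the a_j's. Collect the n equations into a matrix system V a = ℓ, where row i of V is v_i (expressed in the standard basis). Since V is invertible (lower-triangular with 1s on the diagonal, up to permutation), solve by back-substitution:
  V =
[[1, 1, 0],
 [0, -1, 1],
 [1, 0, 0]]
  V a = (-5, 4, -2)
Solving gives a = (-2, -3, 1).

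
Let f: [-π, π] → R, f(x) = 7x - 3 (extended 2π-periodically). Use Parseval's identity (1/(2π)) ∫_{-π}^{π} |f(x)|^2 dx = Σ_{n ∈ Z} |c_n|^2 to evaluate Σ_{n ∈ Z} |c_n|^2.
Σ |c_n|^2 = 49π^2/3 + 9

Expand and integrate term by term over [-π, π]:
  ∫ (7x)^2 dx = 49·(2π^3/3); ∫ 2·7·(-3)·x dx = 0 (odd integrand); ∫ (-3)^2 dx = 9·2π.
So (1/(2π)) ∫_{-π}^{π} (7x - 3)^2 dx = 49π^2/3 + 9 = 49π^2/3 + 9.
Parseval ⇒ Σ |c_n|^2 = 49π^2/3 + 9.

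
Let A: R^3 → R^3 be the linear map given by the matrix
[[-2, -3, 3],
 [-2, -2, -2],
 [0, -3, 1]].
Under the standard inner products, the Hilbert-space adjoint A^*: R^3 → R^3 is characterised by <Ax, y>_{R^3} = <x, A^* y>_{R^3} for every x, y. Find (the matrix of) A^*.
A^* = A^T =
[[-2, -2, 0],
 [-3, -2, -3],
 [3, -2, 1]]

For real matrices with standard dot products, the defining identity <Ax, y> = <x, A^* y> gives (Ax)^T y = x^T (A^*) y, i.e. x^T A^T y = x^T (A^*) y. Since this holds for all x, y, we must have A^* = A^T. Therefore
A^* =
[[-2, -2, 0],
 [-3, -2, -3],
 [3, -2, 1]].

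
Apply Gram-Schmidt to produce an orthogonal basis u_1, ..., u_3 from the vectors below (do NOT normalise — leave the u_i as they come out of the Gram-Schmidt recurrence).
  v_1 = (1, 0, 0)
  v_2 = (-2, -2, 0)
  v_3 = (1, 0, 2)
Orthogonal basis:
  u_1 = (1, 0, 0)
  u_2 = (0, -2, 0)
  u_3 = (0, 0, 2)

Apply the Gram-Schmidt recurrence
  u_1 = v_1
  u_i = v_i − Σ_{j<i} ((v_i · u_j) / (u_j · u_j)) · u_j.

Step by step this gives:
  u_1 = (1, 0, 0)
  u_2 = (0, -2, 0)
  u_3 = (0, 0, 2)

Orthogonality check:
  u_2 · u_1 = 0 (should be 0)
  u_3 · u_1 = 0 (should be 0)
  u_3 · u_2 = 0 (should be 0)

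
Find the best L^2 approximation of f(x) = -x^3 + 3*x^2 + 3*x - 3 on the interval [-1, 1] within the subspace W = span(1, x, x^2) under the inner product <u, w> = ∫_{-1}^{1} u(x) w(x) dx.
g(x) = 3*x^2 + 12*x/5 - 3

The best approximation g ∈ W is the orthogonal projection of f onto W. Writing g = a_0 + a_1 x + a_2 x^2, the coefficients solve the normal equations G · a = b where
  G_{ij} = <φ_i, φ_j> and b_i = <f, φ_i>, with φ_0 = 1, φ_1 = x, φ_2 = x^2.
G =
  [2, 0, 2/3]
  [0, 2/3, 0]
  [2/3, 0, 2/5],
b = (-4, 8/5, -4/5).
Solving gives a_0 = -3, a_1 = 12/5, a_2 = 3, so
  g(x) = 3*x^2 + 12*x/5 - 3.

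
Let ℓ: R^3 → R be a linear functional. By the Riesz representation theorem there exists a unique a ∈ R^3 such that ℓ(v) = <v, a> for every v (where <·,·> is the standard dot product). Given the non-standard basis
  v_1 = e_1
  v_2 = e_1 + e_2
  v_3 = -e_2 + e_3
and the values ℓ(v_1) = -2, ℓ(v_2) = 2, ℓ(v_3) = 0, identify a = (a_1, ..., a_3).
a = (-2, 4, 4)

Write a = (a_1, ..., a_3) in the standard basis. For each basis vector v_i, ℓ(v_i) = <v_i, a> is a linear equation in the a_j's. Collect the n equations into a matrix system V a = ℓ, where row i of V is v_i (expressed in the standard basis). Since V is invertible (lower-triangular with 1s on the diagonal, up to permutation), solve by back-substitution:
  V =
[[1, 0, 0],
 [1, 1, 0],
 [0, -1, 1]]
  V a = (-2, 2, 0)
Solving gives a = (-2, 4, 4).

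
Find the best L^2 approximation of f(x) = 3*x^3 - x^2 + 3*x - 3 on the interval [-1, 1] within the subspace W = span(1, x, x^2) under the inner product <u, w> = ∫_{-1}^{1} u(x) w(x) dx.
g(x) = -x^2 + 24*x/5 - 3

The best approximation g ∈ W is the orthogonal projection of f onto W. Writing g = a_0 + a_1 x + a_2 x^2, the coefficients solve the normal equations G · a = b where
  G_{ij} = <φ_i, φ_j> and b_i = <f, φ_i>, with φ_0 = 1, φ_1 = x, φ_2 = x^2.
G =
  [2, 0, 2/3]
  [0, 2/3, 0]
  [2/3, 0, 2/5],
b = (-20/3, 16/5, -12/5).
Solving gives a_0 = -3, a_1 = 24/5, a_2 = -1, so
  g(x) = -x^2 + 24*x/5 - 3.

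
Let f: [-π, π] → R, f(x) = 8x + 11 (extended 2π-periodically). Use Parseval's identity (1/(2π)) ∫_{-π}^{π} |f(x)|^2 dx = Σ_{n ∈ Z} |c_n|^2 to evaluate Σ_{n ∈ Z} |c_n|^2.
Σ |c_n|^2 = 64π^2/3 + 121

Expand and integrate term by term over [-π, π]:
  ∫ (8x)^2 dx = 64·(2π^3/3); ∫ 2·8·(11)·x dx = 0 (odd integrand); ∫ 11^2 dx = 121·2π.
So (1/(2π)) ∫_{-π}^{π} (8x + 11)^2 dx = 64π^2/3 + 121 = 64π^2/3 + 121.
Parseval ⇒ Σ |c_n|^2 = 64π^2/3 + 121.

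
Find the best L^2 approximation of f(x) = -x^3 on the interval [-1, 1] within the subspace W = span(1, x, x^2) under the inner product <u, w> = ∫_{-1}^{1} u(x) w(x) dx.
g(x) = -3*x/5

The best approximation g ∈ W is the orthogonal projection of f onto W. Writing g = a_0 + a_1 x + a_2 x^2, the coefficients solve the normal equations G · a = b where
  G_{ij} = <φ_i, φ_j> and b_i = <f, φ_i>, with φ_0 = 1, φ_1 = x, φ_2 = x^2.
G =
  [2, 0, 2/3]
  [0, 2/3, 0]
  [2/3, 0, 2/5],
b = (0, -2/5, 0).
Solving gives a_0 = 0, a_1 = -3/5, a_2 = 0, so
  g(x) = -3*x/5.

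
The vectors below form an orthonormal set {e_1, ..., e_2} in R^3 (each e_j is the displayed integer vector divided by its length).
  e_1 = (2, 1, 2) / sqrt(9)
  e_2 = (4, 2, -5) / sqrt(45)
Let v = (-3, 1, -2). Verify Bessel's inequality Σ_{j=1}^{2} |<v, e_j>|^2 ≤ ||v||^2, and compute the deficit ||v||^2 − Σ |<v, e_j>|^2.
Σ |<v, e_j>|^2 = 9; ||v||^2 = 14; deficit = 5

Write each e_j = u_j / sqrt(<u_j, u_j>) where u_j is the displayed integer vector. Then <v, e_j> = <v, u_j> / sqrt(<u_j, u_j>), so |<v, e_j>|^2 = <v, u_j>^2 / <u_j, u_j>.
Coefficients: <v, e_1> = -9/sqrt(9), <v, e_2> = 0/sqrt(45).
Square and sum: Σ |<v, e_j>|^2 = 9.
Compute ||v||^2 = v·v = 14.
Deficit = 14 − 9 = 5 ≥ 0, confirming Bessel's inequality. (The deficit equals ||v − Σ <v,e_j> e_j||^2, the squared distance from v to span{e_j}.)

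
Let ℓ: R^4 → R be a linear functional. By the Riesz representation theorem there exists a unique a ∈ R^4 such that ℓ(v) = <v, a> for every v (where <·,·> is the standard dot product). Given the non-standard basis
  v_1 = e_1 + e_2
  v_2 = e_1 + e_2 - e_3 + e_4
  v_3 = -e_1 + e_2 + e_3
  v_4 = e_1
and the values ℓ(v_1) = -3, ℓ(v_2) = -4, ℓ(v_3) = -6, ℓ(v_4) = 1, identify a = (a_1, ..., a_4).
a = (1, -4, -1, -2)

Write a = (a_1, ..., a_4) in the standard basis. For each basis vector v_i, ℓ(v_i) = <v_i, a> is a linear equation in the a_j's. Collect the n equations into a matrix system V a = ℓ, where row i of V is v_i (expressed in the standard basis). Since V is invertible (lower-triangular with 1s on the diagonal, up to permutation), solve by back-substitution:
  V =
[[1, 1, 0, 0],
 [1, 1, -1, 1],
 [-1, 1, 1, 0],
 [1, 0, 0, 0]]
  V a = (-3, -4, -6, 1)
Solving gives a = (1, -4, -1, -2).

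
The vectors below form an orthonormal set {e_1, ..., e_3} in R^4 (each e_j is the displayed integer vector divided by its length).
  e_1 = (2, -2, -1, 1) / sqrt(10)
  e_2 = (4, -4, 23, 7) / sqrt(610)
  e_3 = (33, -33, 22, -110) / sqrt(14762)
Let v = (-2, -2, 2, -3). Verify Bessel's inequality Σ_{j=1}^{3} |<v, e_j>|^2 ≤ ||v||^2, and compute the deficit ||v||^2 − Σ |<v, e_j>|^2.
Σ |<v, e_j>|^2 = 13; ||v||^2 = 21; deficit = 8

Write each e_j = u_j / sqrt(<u_j, u_j>) where u_j is the displayed integer vector. Then <v, e_j> = <v, u_j> / sqrt(<u_j, u_j>), so |<v, e_j>|^2 = <v, u_j>^2 / <u_j, u_j>.
Coefficients: <v, e_1> = -5/sqrt(10), <v, e_2> = 25/sqrt(610), <v, e_3> = 374/sqrt(14762).
Square and sum: Σ |<v, e_j>|^2 = 13.
Compute ||v||^2 = v·v = 21.
Deficit = 21 − 13 = 8 ≥ 0, confirming Bessel's inequality. (The deficit equals ||v − Σ <v,e_j> e_j||^2, the squared distance from v to span{e_j}.)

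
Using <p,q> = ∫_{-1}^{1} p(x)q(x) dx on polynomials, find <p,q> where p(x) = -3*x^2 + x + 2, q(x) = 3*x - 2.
<p,q> = -2

Expand the product: p(x)·q(x) = -9*x^3 + 9*x^2 + 4*x - 4.
∫_{-1}^{1} of each monomial x^k gives [2/(k+1) if k even, 0 if k odd]. Integrating term-by-term (or equivalently evaluating the antiderivative F(x) = -9*x^4/4 + 3*x^3 + 2*x^2 - 4*x at the endpoints):
  F(1) − F(−1) = -5/4 − (3/4) = -2.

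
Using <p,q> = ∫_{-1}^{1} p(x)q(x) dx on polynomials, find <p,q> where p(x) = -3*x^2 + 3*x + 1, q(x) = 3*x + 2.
<p,q> = 6

Expand the product: p(x)·q(x) = -9*x^3 + 3*x^2 + 9*x + 2.
∫_{-1}^{1} of each monomial x^k gives [2/(k+1) if k even, 0 if k odd]. Integrating term-by-term (or equivalently evaluating the antiderivative F(x) = -9*x^4/4 + x^3 + 9*x^2/2 + 2*x at the endpoints):
  F(1) − F(−1) = 21/4 − (-3/4) = 6.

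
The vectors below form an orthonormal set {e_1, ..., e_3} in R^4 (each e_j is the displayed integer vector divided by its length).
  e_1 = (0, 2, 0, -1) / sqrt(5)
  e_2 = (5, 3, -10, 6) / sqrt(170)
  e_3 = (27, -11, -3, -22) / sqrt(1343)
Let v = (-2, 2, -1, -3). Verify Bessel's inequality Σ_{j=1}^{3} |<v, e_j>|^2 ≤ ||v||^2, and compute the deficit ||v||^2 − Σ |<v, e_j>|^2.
Σ |<v, e_j>|^2 = 844/79; ||v||^2 = 18; deficit = 578/79

Write each e_j = u_j / sqrt(<u_j, u_j>) where u_j is the displayed integer vector. Then <v, e_j> = <v, u_j> / sqrt(<u_j, u_j>), so |<v, e_j>|^2 = <v, u_j>^2 / <u_j, u_j>.
Coefficients: <v, e_1> = 7/sqrt(5), <v, e_2> = -12/sqrt(170), <v, e_3> = -7/sqrt(1343).
Square and sum: Σ |<v, e_j>|^2 = 844/79.
Compute ||v||^2 = v·v = 18.
Deficit = 18 − 844/79 = 578/79 ≥ 0, confirming Bessel's inequality. (The deficit equals ||v − Σ <v,e_j> e_j||^2, the squared distance from v to span{e_j}.)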